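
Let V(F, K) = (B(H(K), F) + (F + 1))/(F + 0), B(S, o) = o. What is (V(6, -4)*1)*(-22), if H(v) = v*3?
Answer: -143/3 ≈ -47.667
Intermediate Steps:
H(v) = 3*v
V(F, K) = (1 + 2*F)/F (V(F, K) = (F + (F + 1))/(F + 0) = (F + (1 + F))/F = (1 + 2*F)/F)
(V(6, -4)*1)*(-22) = ((2 + 1/6)*1)*(-22) = ((2 + ⅙)*1)*(-22) = ((13/6)*1)*(-22) = (13/6)*(-22) = -143/3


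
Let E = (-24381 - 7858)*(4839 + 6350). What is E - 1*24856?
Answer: -360747027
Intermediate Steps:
E = -360722171 (E = -32239*11189 = -360722171)
E - 1*24856 = -360722171 - 1*24856 = -360722171 - 24856 = -360747027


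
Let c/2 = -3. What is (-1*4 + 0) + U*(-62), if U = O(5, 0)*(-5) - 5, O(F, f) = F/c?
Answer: 143/3 ≈ 47.667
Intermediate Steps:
c = -6 (c = 2*(-3) = -6)
O(F, f) = -F/6 (O(F, f) = F/(-6) = F*(-⅙) = -F/6)
U = -⅚ (U = -⅙*5*(-5) - 5 = -⅚*(-5) - 5 = 25/6 - 5 = -⅚ ≈ -0.83333)
(-1*4 + 0) + U*(-62) = (-1*4 + 0) - ⅚*(-62) = (-4 + 0) + 155/3 = -4 + 155/3 = 143/3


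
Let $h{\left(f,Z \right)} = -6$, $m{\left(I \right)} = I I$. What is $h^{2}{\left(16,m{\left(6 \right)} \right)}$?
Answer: $36$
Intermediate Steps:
$m{\left(I \right)} = I^{2}$
$h^{2}{\left(16,m{\left(6 \right)} \right)} = \left(-6\right)^{2} = 36$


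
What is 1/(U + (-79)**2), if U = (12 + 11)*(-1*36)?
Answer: 1/5413 ≈ 0.00018474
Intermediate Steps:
U = -828 (U = 23*(-36) = -828)
1/(U + (-79)**2) = 1/(-828 + (-79)**2) = 1/(-828 + 6241) = 1/5413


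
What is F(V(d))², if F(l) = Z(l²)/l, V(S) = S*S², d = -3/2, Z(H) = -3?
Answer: 64/81 ≈ 0.79012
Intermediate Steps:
d = -3/2 (d = -3*½ = -3/2 ≈ -1.5000)
V(S) = S³
F(l) = -3/l
F(V(d))² = (-3/((-3/2)³))² = (-3/(-27/8))² = (-3*(-8/27))² = (8/9)² = 64/81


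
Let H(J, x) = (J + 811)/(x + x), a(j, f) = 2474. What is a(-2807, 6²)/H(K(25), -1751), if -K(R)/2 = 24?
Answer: -8663948/763 ≈ -11355.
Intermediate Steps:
K(R) = -48 (K(R) = -2*24 = -48)
H(J, x) = (811 + J)/(2*x) (H(J, x) = (811 + J)/((2*x)) = (811 + J)*(1/(2*x)) = (811 + J)/(2*x))
a(-2807, 6²)/H(K(25), -1751) = 2474/(((½)*(811 - 48)/(-1751))) = 2474/(((½)*(-1/1751)*763)) = 2474/(-763/3502) = 2474*(-3502/763) = -8663948/763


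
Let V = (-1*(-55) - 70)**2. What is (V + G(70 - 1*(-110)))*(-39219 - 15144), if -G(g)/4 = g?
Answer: 26909685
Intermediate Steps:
V = 225 (V = (55 - 70)**2 = (-15)**2 = 225)
G(g) = -4*g
(V + G(70 - 1*(-110)))*(-39219 - 15144) = (225 - 4*(70 - 1*(-110)))*(-39219 - 15144) = (225 - 4*(70 + 110))*(-54363) = (225 - 4*180)*(-54363) = (225 - 720)*(-54363) = -495*(-54363) = 26909685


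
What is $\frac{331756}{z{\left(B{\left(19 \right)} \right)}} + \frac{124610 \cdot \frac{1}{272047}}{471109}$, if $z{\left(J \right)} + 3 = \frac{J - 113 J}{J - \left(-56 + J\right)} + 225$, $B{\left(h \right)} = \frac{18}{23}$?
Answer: $\frac{488969723410415212}{324895207961805} \approx 1505.0$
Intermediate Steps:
$B{\left(h \right)} = \frac{18}{23}$ ($B{\left(h \right)} = 18 \cdot \frac{1}{23} = \frac{18}{23}$)
$z{\left(J \right)} = 222 - 2 J$ ($z{\left(J \right)} = -3 + \left(\frac{J - 113 J}{J - \left(-56 + J\right)} + 225\right) = -3 + \left(\frac{\left(-112\right) J}{56} + 225\right) = -3 + \left(- 112 J \frac{1}{56} + 225\right) = -3 - \left(-225 + 2 J\right) = 222 - 2 J$)
$\frac{331756}{z{\left(B{\left(19 \right)} \right)}} + \frac{124610 \cdot \frac{1}{272047}}{471109} = \frac{331756}{222 - \frac{36}{23}} + \frac{124610 \cdot \frac{1}{272047}}{471109} = \frac{331756}{222 - \frac{36}{23}} + 124610 \cdot \frac{1}{272047} \cdot \frac{1}{471109} = \frac{331756}{\frac{5070}{23}} + \frac{124610}{272047} \cdot \frac{1}{471109} = 331756 \cdot \frac{23}{5070} + \frac{124610}{128163790123} = \frac{3815194}{2535} + \frac{124610}{128163790123} = \frac{488969723410415212}{324895207961805}$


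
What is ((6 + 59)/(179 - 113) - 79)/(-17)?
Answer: 5149/1122 ≈ 4.5891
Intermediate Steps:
((6 + 59)/(179 - 113) - 79)/(-17) = (65/66 - 79)*(-1/17) = -5149/66*(-1/17) = 5149/1122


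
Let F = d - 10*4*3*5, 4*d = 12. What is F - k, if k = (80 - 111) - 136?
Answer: -430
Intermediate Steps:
d = 3 (d = (¼)*12 = 3)
F = -597 (F = 3 - 10*4*3*5 = 3 - 120*5 = 3 - 10*60 = 3 - 600 = -597)
k = -167 (k = -31 - 136 = -167)
F - k = -597 - 1*(-167) = -597 + 167 = -430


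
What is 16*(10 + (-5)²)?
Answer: 560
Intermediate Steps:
16*(10 + (-5)²) = 16*(10 + 25) = 16*35 = 560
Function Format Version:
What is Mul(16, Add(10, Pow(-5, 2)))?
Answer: 560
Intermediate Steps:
Mul(16, Add(10, Pow(-5, 2))) = Mul(16, Add(10, 25)) = Mul(16, 35) = 560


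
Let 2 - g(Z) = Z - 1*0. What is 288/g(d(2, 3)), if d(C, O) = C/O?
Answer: 216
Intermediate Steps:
g(Z) = 2 - Z (g(Z) = 2 - (Z - 1*0) = 2 - (Z + 0) = 2 - Z)
288/g(d(2, 3)) = 288/(2 - 2/3) = 288/(4/3) = 288*(3/4) = 216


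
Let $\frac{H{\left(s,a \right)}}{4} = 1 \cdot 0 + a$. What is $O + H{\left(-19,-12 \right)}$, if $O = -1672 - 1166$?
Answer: $-2886$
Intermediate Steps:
$O = -2838$ ($O = -1672 - 1166 = -2838$)
$H{\left(s,a \right)} = 4 a$ ($H{\left(s,a \right)} = 4 \left(1 \cdot 0 + a\right) = 4 \left(0 + a\right) = 4 a$)
$O + H{\left(-19,-12 \right)} = -2838 + 4 \left(-12\right) = -2838 - 48 = -2886$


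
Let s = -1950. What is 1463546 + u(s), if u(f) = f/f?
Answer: 1463547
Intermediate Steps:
u(f) = 1
1463546 + u(s) = 1463546 + 1 = 1463547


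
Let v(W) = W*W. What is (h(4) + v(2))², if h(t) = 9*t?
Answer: 1600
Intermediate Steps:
v(W) = W²
(h(4) + v(2))² = (9*4 + 2²)² = (36 + 4)² = 40² = 1600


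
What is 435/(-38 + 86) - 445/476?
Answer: 15475/1904 ≈ 8.1276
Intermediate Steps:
435/(-38 + 86) - 445/476 = 435/48 - 445*1/476 = 435*(1/48) - 445/476 = 145/16 - 445/476 = 15475/1904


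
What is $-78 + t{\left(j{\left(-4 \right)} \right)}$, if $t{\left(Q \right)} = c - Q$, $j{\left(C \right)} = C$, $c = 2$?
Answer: $-72$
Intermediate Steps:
$t{\left(Q \right)} = 2 - Q$
$-78 + t{\left(j{\left(-4 \right)} \right)} = -78 + \left(2 - -4\right) = -78 + \left(2 + 4\right) = -78 + 6 = -72$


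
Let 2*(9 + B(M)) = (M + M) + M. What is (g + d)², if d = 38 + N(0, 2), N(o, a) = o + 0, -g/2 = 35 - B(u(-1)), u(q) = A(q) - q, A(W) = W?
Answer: 2500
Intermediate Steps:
u(q) = 0 (u(q) = q - q = 0)
B(M) = -9 + 3*M/2 (B(M) = -9 + ((M + M) + M)/2 = -9 + (2*M + M)/2 = -9 + (3*M)/2 = -9 + 3*M/2)
g = -88 (g = -2*(35 - (-9 + (3/2)*0)) = -2*(35 - (-9 + 0)) = -2*(35 - 1*(-9)) = -2*(35 + 9) = -2*44 = -88)
N(o, a) = o
d = 38 (d = 38 + 0 = 38)
(g + d)² = (-88 + 38)² = (-50)² = 2500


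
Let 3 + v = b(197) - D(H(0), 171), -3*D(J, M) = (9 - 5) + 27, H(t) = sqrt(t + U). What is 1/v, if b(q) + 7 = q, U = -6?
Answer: 3/592 ≈ 0.0050676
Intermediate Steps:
b(q) = -7 + q
H(t) = sqrt(-6 + t) (H(t) = sqrt(t - 6) = sqrt(-6 + t))
D(J, M) = -31/3 (D(J, M) = -((9 - 5) + 27)/3 = -(4 + 27)/3 = -1/3*31 = -31/3)
v = 592/3 (v = -3 + ((-7 + 197) - 1*(-31/3)) = -3 + (190 + 31/3) = -3 + 601/3 = 592/3 ≈ 197.33)
1/v = 1/(592/3) = 3/592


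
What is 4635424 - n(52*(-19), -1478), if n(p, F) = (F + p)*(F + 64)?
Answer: 1148500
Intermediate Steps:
n(p, F) = (64 + F)*(F + p) (n(p, F) = (F + p)*(64 + F) = (64 + F)*(F + p))
4635424 - n(52*(-19), -1478) = 4635424 - ((-1478)² + 64*(-1478) + 64*(52*(-19)) - 76856*(-19)) = 4635424 - (2184484 - 94592 + 64*(-988) - 1478*(-988)) = 4635424 - (2184484 - 94592 - 63232 + 1460264) = 4635424 - 1*3486924 = 4635424 - 3486924 = 1148500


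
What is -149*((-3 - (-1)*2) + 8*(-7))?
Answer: 8493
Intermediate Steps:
-149*((-3 - (-1)*2) + 8*(-7)) = -149*((-3 - 1*(-2)) - 56) = -149*((-3 + 2) - 56) = -149*(-1 - 56) = -149*(-57) = 8493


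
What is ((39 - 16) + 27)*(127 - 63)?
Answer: 3200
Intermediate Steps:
((39 - 16) + 27)*(127 - 63) = (23 + 27)*64 = 50*64 = 3200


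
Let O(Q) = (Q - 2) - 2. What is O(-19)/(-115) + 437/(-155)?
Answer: -406/155 ≈ -2.6194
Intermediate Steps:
O(Q) = -4 + Q (O(Q) = (-2 + Q) - 2 = -4 + Q)
O(-19)/(-115) + 437/(-155) = (-4 - 19)/(-115) + 437/(-155) = -23*(-1/115) + 437*(-1/155) = 1/5 - 437/155 = -406/155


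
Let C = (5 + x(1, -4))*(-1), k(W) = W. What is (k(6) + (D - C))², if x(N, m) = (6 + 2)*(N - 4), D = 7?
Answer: 36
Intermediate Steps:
x(N, m) = -32 + 8*N (x(N, m) = 8*(-4 + N) = -32 + 8*N)
C = 19 (C = (5 + (-32 + 8*1))*(-1) = (5 + (-32 + 8))*(-1) = (5 - 24)*(-1) = -19*(-1) = 19)
(k(6) + (D - C))² = (6 + (7 - 1*19))² = (6 + (7 - 19))² = (6 - 12)² = (-6)² = 36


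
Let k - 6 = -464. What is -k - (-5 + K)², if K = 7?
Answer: 454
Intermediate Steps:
k = -458 (k = 6 - 464 = -458)
-k - (-5 + K)² = -1*(-458) - (-5 + 7)² = 458 - 1*2² = 458 - 1*4 = 458 - 4 = 454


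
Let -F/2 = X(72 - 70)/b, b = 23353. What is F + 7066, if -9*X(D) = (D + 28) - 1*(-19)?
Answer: 1485110780/210177 ≈ 7066.0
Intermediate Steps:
X(D) = -47/9 - D/9 (X(D) = -((D + 28) - 1*(-19))/9 = -((28 + D) + 19)/9 = -(47 + D)/9 = -47/9 - D/9)
F = 98/210177 (F = -2*(-47/9 - (72 - 70)/9)/23353 = -2*(-47/9 - 1/9*2)/23353 = -2*(-47/9 - 2/9)/23353 = -(-98)/(9*23353) = -2*(-49/210177) = 98/210177 ≈ 0.00046627)
F + 7066 = 98/210177 + 7066 = 1485110780/210177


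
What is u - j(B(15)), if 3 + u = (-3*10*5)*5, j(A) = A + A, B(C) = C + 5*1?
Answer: -793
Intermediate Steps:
B(C) = 5 + C (B(C) = C + 5 = 5 + C)
j(A) = 2*A
u = -753 (u = -3 + (-3*10*5)*5 = -3 - 30*5*5 = -3 - 150*5 = -3 - 750 = -753)
u - j(B(15)) = -753 - 2*(5 + 15) = -753 - 2*20 = -753 - 1*40 = -753 - 40 = -793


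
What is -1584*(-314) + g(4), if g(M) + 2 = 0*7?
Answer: 497374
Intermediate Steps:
g(M) = -2 (g(M) = -2 + 0*7 = -2 + 0 = -2)
-1584*(-314) + g(4) = -1584*(-314) - 2 = 497376 - 2 = 497374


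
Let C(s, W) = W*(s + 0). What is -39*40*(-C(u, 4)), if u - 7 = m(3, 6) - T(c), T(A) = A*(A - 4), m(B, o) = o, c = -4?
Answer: -118560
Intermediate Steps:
T(A) = A*(-4 + A)
u = -19 (u = 7 + (6 - (-4)*(-4 - 4)) = 7 + (6 - (-4)*(-8)) = 7 + (6 - 1*32) = 7 + (6 - 32) = 7 - 26 = -19)
C(s, W) = W*s
-39*40*(-C(u, 4)) = -39*40*(-4*(-19)) = -1560*(-1*(-76)) = -1560*76 = -1*118560 = -118560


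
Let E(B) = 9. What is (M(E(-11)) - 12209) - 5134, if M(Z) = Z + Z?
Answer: -17325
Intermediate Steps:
M(Z) = 2*Z
(M(E(-11)) - 12209) - 5134 = (2*9 - 12209) - 5134 = (18 - 12209) - 5134 = -12191 - 5134 = -17325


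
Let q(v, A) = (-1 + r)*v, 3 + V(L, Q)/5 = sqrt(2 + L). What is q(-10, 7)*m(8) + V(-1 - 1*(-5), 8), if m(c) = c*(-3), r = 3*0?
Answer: -255 + 5*sqrt(6) ≈ -242.75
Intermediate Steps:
r = 0
V(L, Q) = -15 + 5*sqrt(2 + L)
m(c) = -3*c
q(v, A) = -v (q(v, A) = (-1 + 0)*v = -v)
q(-10, 7)*m(8) + V(-1 - 1*(-5), 8) = (-1*(-10))*(-3*8) + (-15 + 5*sqrt(2 + (-1 - 1*(-5)))) = 10*(-24) + (-15 + 5*sqrt(2 + (-1 + 5))) = -240 + (-15 + 5*sqrt(2 + 4)) = -240 + (-15 + 5*sqrt(6)) = -255 + 5*sqrt(6)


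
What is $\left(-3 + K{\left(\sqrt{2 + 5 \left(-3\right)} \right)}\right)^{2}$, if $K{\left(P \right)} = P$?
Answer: $\left(3 - i \sqrt{13}\right)^{2} \approx -4.0 - 21.633 i$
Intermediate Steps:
$\left(-3 + K{\left(\sqrt{2 + 5 \left(-3\right)} \right)}\right)^{2} = \left(-3 + \sqrt{2 + 5 \left(-3\right)}\right)^{2} = \left(-3 + \sqrt{2 - 15}\right)^{2} = \left(-3 + \sqrt{-13}\right)^{2} = \left(-3 + i \sqrt{13}\right)^{2}$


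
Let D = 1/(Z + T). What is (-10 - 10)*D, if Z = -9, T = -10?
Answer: 20/19 ≈ 1.0526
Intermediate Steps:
D = -1/19 (D = 1/(-9 - 10) = 1/(-19) = -1/19 ≈ -0.052632)
(-10 - 10)*D = (-10 - 10)*(-1/19) = -20*(-1/19) = 20/19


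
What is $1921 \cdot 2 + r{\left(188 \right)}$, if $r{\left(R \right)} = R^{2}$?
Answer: $39186$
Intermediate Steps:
$1921 \cdot 2 + r{\left(188 \right)} = 1921 \cdot 2 + 188^{2} = 3842 + 35344 = 39186$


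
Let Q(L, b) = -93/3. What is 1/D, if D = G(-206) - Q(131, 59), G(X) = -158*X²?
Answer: -1/6704857 ≈ -1.4915e-7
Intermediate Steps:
Q(L, b) = -31 (Q(L, b) = -93*⅓ = -31)
D = -6704857 (D = -158*(-206)² - 1*(-31) = -158*42436 + 31 = -6704888 + 31 = -6704857)
1/D = 1/(-6704857) = -1/6704857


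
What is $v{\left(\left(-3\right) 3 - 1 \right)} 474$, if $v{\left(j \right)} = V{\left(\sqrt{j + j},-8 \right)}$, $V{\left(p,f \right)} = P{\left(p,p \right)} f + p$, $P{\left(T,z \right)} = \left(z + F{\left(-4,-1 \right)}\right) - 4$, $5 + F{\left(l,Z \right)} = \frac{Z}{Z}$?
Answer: $30336 - 6636 i \sqrt{5} \approx 30336.0 - 14839.0 i$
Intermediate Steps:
$F{\left(l,Z \right)} = -4$ ($F{\left(l,Z \right)} = -5 + \frac{Z}{Z} = -5 + 1 = -4$)
$P{\left(T,z \right)} = -8 + z$ ($P{\left(T,z \right)} = \left(z - 4\right) - 4 = \left(-4 + z\right) - 4 = -8 + z$)
$V{\left(p,f \right)} = p + f \left(-8 + p\right)$ ($V{\left(p,f \right)} = \left(-8 + p\right) f + p = f \left(-8 + p\right) + p = p + f \left(-8 + p\right)$)
$v{\left(j \right)} = 64 - 7 \sqrt{2} \sqrt{j}$ ($v{\left(j \right)} = \sqrt{j + j} - 8 \left(-8 + \sqrt{j + j}\right) = \sqrt{2 j} - 8 \left(-8 + \sqrt{2 j}\right) = \sqrt{2} \sqrt{j} - 8 \left(-8 + \sqrt{2} \sqrt{j}\right) = \sqrt{2} \sqrt{j} - \left(-64 + 8 \sqrt{2} \sqrt{j}\right) = 64 - 7 \sqrt{2} \sqrt{j}$)
$v{\left(\left(-3\right) 3 - 1 \right)} 474 = \left(64 - 7 \sqrt{2} \sqrt{\left(-3\right) 3 - 1}\right) 474 = \left(64 - 7 \sqrt{2} \sqrt{-9 - 1}\right) 474 = \left(64 - 7 \sqrt{2} \sqrt{-10}\right) 474 = \left(64 - 7 \sqrt{2} i \sqrt{10}\right) 474 = \left(64 - 14 i \sqrt{5}\right) 474 = 30336 - 6636 i \sqrt{5}$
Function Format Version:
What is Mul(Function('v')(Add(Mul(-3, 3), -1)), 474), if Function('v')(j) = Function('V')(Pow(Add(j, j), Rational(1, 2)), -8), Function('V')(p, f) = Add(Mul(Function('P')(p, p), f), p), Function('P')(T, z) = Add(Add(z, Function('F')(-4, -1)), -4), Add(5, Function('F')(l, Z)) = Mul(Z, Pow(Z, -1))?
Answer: Add(30336, Mul(-6636, I, Pow(5, Rational(1, 2)))) ≈ Add(30336., Mul(-14839., I))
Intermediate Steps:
Function('F')(l, Z) = -4 (Function('F')(l, Z) = Add(-5, Mul(Z, Pow(Z, -1))) = Add(-5, 1) = -4)
Function('P')(T, z) = Add(-8, z) (Function('P')(T, z) = Add(Add(z, -4), -4) = Add(Add(-4, z), -4) = Add(-8, z))
Function('V')(p, f) = Add(p, Mul(f, Add(-8, p))) (Function('V')(p, f) = Add(Mul(Add(-8, p), f), p) = Add(Mul(f, Add(-8, p)), p) = Add(p, Mul(f, Add(-8, p))))
Function('v')(j) = Add(64, Mul(-7, Pow(2, Rational(1, 2)), Pow(j, Rational(1, 2)))) (Function('v')(j) = Add(Pow(Add(j, j), Rational(1, 2)), Mul(-8, Add(-8, Pow(Add(j, j), Rational(1, 2))))) = Add(Pow(Mul(2, j), Rational(1, 2)), Mul(-8, Add(-8, Pow(Mul(2, j), Rational(1, 2))))) = Add(Mul(Pow(2, Rational(1, 2)), Pow(j, Rational(1, 2))), Mul(-8, Add(-8, Mul(Pow(2, Rational(1, 2)), Pow(j, Rational(1, 2)))))) = Add(Mul(Pow(2, Rational(1, 2)), Pow(j, Rational(1, 2))), Add(64, Mul(-8, Pow(2, Rational(1, 2)), Pow(j, Rational(1, 2))))) = Add(64, Mul(-7, Pow(2, Rational(1, 2)), Pow(j, Rational(1, 2)))))
Mul(Function('v')(Add(Mul(-3, 3), -1)), 474) = Mul(Add(64, Mul(-7, Pow(2, Rational(1, 2)), Pow(Add(Mul(-3, 3), -1), Rational(1, 2)))), 474) = Mul(Add(64, Mul(-7, Pow(2, Rational(1, 2)), Pow(Add(-9, -1), Rational(1, 2)))), 474) = Mul(Add(64, Mul(-7, Pow(2, Rational(1, 2)), Pow(-10, Rational(1, 2)))), 474) = Mul(Add(64, Mul(-7, Pow(2, Rational(1, 2)), Mul(I, Pow(10, Rational(1, 2))))), 474) = Mul(Add(64, Mul(-14, I, Pow(5, Rational(1, 2)))), 474) = Add(30336, Mul(-6636, I, Pow(5, Rational(1, 2))))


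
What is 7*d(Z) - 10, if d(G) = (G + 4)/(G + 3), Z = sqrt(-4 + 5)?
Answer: -5/4 ≈ -1.2500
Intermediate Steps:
Z = 1 (Z = sqrt(1) = 1)
d(G) = (4 + G)/(3 + G)
7*d(Z) - 10 = 7*((4 + 1)/(3 + 1)) - 10 = 7*(5/4) - 10 = 35/4 - 10 = -5/4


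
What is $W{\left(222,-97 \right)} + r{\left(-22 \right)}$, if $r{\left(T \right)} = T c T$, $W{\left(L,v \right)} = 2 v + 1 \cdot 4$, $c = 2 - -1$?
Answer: $1262$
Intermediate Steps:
$c = 3$ ($c = 2 + 1 = 3$)
$W{\left(L,v \right)} = 4 + 2 v$ ($W{\left(L,v \right)} = 2 v + 4 = 4 + 2 v$)
$r{\left(T \right)} = 3 T^{2}$ ($r{\left(T \right)} = T 3 T = 3 T T = 3 T^{2}$)
$W{\left(222,-97 \right)} + r{\left(-22 \right)} = \left(4 + 2 \left(-97\right)\right) + 3 \left(-22\right)^{2} = \left(4 - 194\right) + 3 \cdot 484 = -190 + 1452 = 1262$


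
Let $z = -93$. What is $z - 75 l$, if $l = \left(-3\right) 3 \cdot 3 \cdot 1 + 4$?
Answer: $1632$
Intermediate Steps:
$l = -23$ ($l = \left(-9\right) 3 \cdot 1 + 4 = \left(-27\right) 1 + 4 = -27 + 4 = -23$)
$z - 75 l = -93 - -1725 = -93 + 1725 = 1632$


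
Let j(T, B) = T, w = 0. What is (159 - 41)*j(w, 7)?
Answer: 0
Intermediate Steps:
(159 - 41)*j(w, 7) = (159 - 41)*0 = 118*0 = 0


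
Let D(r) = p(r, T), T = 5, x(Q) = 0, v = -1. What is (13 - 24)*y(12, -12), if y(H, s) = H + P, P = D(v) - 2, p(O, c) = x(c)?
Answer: -110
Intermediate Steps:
p(O, c) = 0
D(r) = 0
P = -2 (P = 0 - 2 = -2)
y(H, s) = -2 + H (y(H, s) = H - 2 = -2 + H)
(13 - 24)*y(12, -12) = (13 - 24)*(-2 + 12) = -11*10 = -110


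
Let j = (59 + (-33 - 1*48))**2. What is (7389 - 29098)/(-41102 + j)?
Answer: 21709/40618 ≈ 0.53447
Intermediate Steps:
j = 484 (j = (59 + (-33 - 48))**2 = (59 - 81)**2 = (-22)**2 = 484)
(7389 - 29098)/(-41102 + j) = (7389 - 29098)/(-41102 + 484) = -21709/(-40618) = -21709*(-1/40618) = 21709/40618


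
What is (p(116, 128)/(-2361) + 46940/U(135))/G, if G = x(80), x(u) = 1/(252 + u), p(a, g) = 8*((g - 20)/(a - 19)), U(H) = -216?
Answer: -148711717022/2061153 ≈ -72150.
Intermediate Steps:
p(a, g) = 8*(-20 + g)/(-19 + a) (p(a, g) = 8*((-20 + g)/(-19 + a)) = 8*(-20 + g)/(-19 + a))
G = 1/332 (G = 1/(252 + 80) = 1/332 ≈ 0.0030120)
(p(116, 128)/(-2361) + 46940/U(135))/G = ((8*(-20 + 128)/(-19 + 116))/(-2361) + 46940/(-216))/(1/332) = ((8*108/97)*(-1/2361) + 46940*(-1/216))*332 = ((8*(1/97)*108)*(-1/2361) - 11735/54)*332 = ((864/97)*(-1/2361) - 11735/54)*332 = (-288/76339 - 11735/54)*332 = -895853717/4122306*332 = -148711717022/2061153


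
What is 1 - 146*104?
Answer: -15183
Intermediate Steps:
1 - 146*104 = 1 - 15184 = -15183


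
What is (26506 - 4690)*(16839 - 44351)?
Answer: -600201792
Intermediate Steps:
(26506 - 4690)*(16839 - 44351) = 21816*(-27512) = -600201792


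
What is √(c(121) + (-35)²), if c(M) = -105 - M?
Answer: 3*√111 ≈ 31.607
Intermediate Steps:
√(c(121) + (-35)²) = √((-105 - 1*121) + (-35)²) = √((-105 - 121) + 1225) = √(-226 + 1225) = √999 = 3*√111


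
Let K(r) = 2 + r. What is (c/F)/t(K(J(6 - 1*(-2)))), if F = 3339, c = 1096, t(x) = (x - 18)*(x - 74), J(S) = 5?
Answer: 1096/2460843 ≈ 0.00044538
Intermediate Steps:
t(x) = (-74 + x)*(-18 + x) (t(x) = (-18 + x)*(-74 + x) = (-74 + x)*(-18 + x))
(c/F)/t(K(J(6 - 1*(-2)))) = (1096/3339)/(1332 + (2 + 5)² - 92*(2 + 5)) = (1096*(1/3339))/(1332 + 7² - 92*7) = 1096/(3339*(1332 + 49 - 644)) = (1096/3339)/737 = (1096/3339)*(1/737) = 1096/2460843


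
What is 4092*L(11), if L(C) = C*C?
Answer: 495132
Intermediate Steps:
L(C) = C**2
4092*L(11) = 4092*11**2 = 4092*121 = 495132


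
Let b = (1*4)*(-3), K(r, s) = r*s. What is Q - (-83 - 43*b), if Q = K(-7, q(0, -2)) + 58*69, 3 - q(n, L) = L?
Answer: 3534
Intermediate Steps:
q(n, L) = 3 - L
Q = 3967 (Q = -7*(3 - 1*(-2)) + 58*69 = -7*(3 + 2) + 4002 = -7*5 + 4002 = -35 + 4002 = 3967)
b = -12 (b = 4*(-3) = -12)
Q - (-83 - 43*b) = 3967 - (-83 - 43*(-12)) = 3967 - (-83 + 516) = 3967 - 1*433 = 3967 - 433 = 3534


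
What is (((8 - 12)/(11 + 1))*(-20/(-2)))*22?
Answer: -220/3 ≈ -73.333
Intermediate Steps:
(((8 - 12)/(11 + 1))*(-20/(-2)))*22 = ((-4/12)*(-20*(-½)))*22 = (-4*1/12*10)*22 = -⅓*10*22 = -10/3*22 = -220/3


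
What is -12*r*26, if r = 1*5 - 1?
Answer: -1248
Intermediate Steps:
r = 4 (r = 5 - 1 = 4)
-12*r*26 = -12*4*26 = -48*26 = -1248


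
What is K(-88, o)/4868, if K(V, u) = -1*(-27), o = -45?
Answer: 27/4868 ≈ 0.0055464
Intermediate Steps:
K(V, u) = 27
K(-88, o)/4868 = 27/4868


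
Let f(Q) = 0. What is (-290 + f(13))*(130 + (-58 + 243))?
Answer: -91350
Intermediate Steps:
(-290 + f(13))*(130 + (-58 + 243)) = (-290 + 0)*(130 + (-58 + 243)) = -290*(130 + 185) = -290*315 = -91350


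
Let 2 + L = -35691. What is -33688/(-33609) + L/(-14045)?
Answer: 1672753997/472038405 ≈ 3.5437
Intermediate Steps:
L = -35693 (L = -2 - 35691 = -35693)
-33688/(-33609) + L/(-14045) = -33688/(-33609) - 35693/(-14045) = -33688*(-1/33609) - 35693*(-1/14045) = 33688/33609 + 35693/14045 = 1672753997/472038405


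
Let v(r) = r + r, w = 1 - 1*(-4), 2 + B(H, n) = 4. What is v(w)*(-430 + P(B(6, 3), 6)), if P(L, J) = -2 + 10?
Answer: -4220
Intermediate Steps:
B(H, n) = 2 (B(H, n) = -2 + 4 = 2)
P(L, J) = 8
w = 5 (w = 1 + 4 = 5)
v(r) = 2*r
v(w)*(-430 + P(B(6, 3), 6)) = (2*5)*(-430 + 8) = 10*(-422) = -4220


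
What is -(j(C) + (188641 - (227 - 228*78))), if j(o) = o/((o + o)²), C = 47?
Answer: -38765225/188 ≈ -2.0620e+5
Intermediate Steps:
j(o) = 1/(4*o) (j(o) = o/((2*o)²) = o/((4*o²)) = o*(1/(4*o²)) = 1/(4*o))
-(j(C) + (188641 - (227 - 228*78))) = -((¼)/47 + (188641 - (227 - 228*78))) = -((¼)*(1/47) + (188641 - (227 - 17784))) = -(1/188 + (188641 - 1*(-17557))) = -(1/188 + (188641 + 17557)) = -(1/188 + 206198) = -1*38765225/188 = -38765225/188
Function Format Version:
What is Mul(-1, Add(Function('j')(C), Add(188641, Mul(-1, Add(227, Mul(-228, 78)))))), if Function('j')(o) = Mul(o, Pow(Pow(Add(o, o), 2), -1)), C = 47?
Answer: Rational(-38765225, 188) ≈ -2.0620e+5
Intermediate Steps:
Function('j')(o) = Mul(Rational(1, 4), Pow(o, -1)) (Function('j')(o) = Mul(o, Pow(Pow(Mul(2, o), 2), -1)) = Mul(o, Pow(Mul(4, Pow(o, 2)), -1)) = Mul(o, Mul(Rational(1, 4), Pow(o, -2))) = Mul(Rational(1, 4), Pow(o, -1)))
Mul(-1, Add(Function('j')(C), Add(188641, Mul(-1, Add(227, Mul(-228, 78)))))) = Mul(-1, Add(Mul(Rational(1, 4), Pow(47, -1)), Add(188641, Mul(-1, Add(227, Mul(-228, 78)))))) = Mul(-1, Add(Mul(Rational(1, 4), Rational(1, 47)), Add(188641, Mul(-1, Add(227, -17784))))) = Mul(-1, Add(Rational(1, 188), Add(188641, Mul(-1, -17557)))) = Mul(-1, Add(Rational(1, 188), Add(188641, 17557))) = Mul(-1, Add(Rational(1, 188), 206198)) = Mul(-1, Rational(38765225, 188)) = Rational(-38765225, 188)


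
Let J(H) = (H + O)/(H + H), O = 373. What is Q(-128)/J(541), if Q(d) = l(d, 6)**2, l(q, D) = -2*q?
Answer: 35454976/457 ≈ 77582.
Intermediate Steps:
J(H) = (373 + H)/(2*H) (J(H) = (H + 373)/(H + H) = (373 + H)/((2*H)) = (373 + H)*(1/(2*H)) = (373 + H)/(2*H))
Q(d) = 4*d**2 (Q(d) = (-2*d)**2 = 4*d**2)
Q(-128)/J(541) = (4*(-128)**2)/(((1/2)*(373 + 541)/541)) = (4*16384)/(((1/2)*(1/541)*914)) = 65536/(457/541) = 65536*(541/457) = 35454976/457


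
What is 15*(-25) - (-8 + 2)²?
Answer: -411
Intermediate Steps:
15*(-25) - (-8 + 2)² = -375 - 1*(-6)² = -375 - 1*36 = -375 - 36 = -411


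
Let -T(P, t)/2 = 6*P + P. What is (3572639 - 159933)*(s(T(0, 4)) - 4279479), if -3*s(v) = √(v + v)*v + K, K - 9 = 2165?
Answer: -43821230203366/3 ≈ -1.4607e+13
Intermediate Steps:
K = 2174 (K = 9 + 2165 = 2174)
T(P, t) = -14*P (T(P, t) = -2*(6*P + P) = -14*P)
s(v) = -2174/3 - √2*v^(3/2)/3 (s(v) = -(√(v + v)*v + 2174)/3 = -(√(2*v)*v + 2174)/3 = -((√2*√v)*v + 2174)/3 = -(√2*v^(3/2) + 2174)/3 = -(2174 + √2*v^(3/2))/3 = -2174/3 - √2*v^(3/2)/3)
(3572639 - 159933)*(s(T(0, 4)) - 4279479) = (3572639 - 159933)*((-2174/3 - √2*(-14*0)^(3/2)/3) - 4279479) = 3412706*((-2174/3 - √2*0^(3/2)/3) - 4279479) = 3412706*((-2174/3 - ⅓*√2*0) - 4279479) = 3412706*((-2174/3 + 0) - 4279479) = 3412706*(-2174/3 - 4279479) = 3412706*(-12840611/3) = -43821230203366/3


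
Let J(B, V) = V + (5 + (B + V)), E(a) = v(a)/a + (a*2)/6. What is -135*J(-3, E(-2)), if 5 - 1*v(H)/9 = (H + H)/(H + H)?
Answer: 4770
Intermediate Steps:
v(H) = 36 (v(H) = 45 - 9*(H + H)/(H + H) = 45 - 9*2*H/(2*H) = 45 - 9*2*H*1/(2*H) = 45 - 9*1 = 45 - 9 = 36)
E(a) = 36/a + a/3 (E(a) = 36/a + (a*2)/6 = 36/a + (2*a)*(⅙) = 36/a + a/3)
J(B, V) = 5 + B + 2*V (J(B, V) = V + (5 + B + V) = 5 + B + 2*V)
-135*J(-3, E(-2)) = -135*(5 - 3 + 2*(36/(-2) + (⅓)*(-2))) = -135*(5 - 3 + 2*(36*(-½) - ⅔)) = -135*(5 - 3 + 2*(-18 - ⅔)) = -135*(5 - 3 + 2*(-56/3)) = -135*(5 - 3 - 112/3) = -135*(-106/3) = 4770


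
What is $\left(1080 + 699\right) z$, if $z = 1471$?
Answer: $2616909$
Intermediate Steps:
$\left(1080 + 699\right) z = \left(1080 + 699\right) 1471 = 1779 \cdot 1471 = 2616909$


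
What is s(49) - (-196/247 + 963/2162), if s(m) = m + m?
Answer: 52519263/534014 ≈ 98.348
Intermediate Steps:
s(m) = 2*m
s(49) - (-196/247 + 963/2162) = 2*49 - (-196/247 + 963/2162) = 98 - (-196*1/247 + 963*(1/2162)) = 98 - (-196/247 + 963/2162) = 98 - 1*(-185891/534014) = 98 + 185891/534014 = 52519263/534014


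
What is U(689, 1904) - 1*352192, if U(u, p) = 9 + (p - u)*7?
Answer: -343678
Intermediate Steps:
U(u, p) = 9 - 7*u + 7*p (U(u, p) = 9 + (-7*u + 7*p) = 9 - 7*u + 7*p)
U(689, 1904) - 1*352192 = (9 - 7*689 + 7*1904) - 1*352192 = (9 - 4823 + 13328) - 352192 = 8514 - 352192 = -343678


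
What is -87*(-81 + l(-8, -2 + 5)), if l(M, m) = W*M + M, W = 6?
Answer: 11919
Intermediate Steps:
l(M, m) = 7*M (l(M, m) = 6*M + M = 7*M)
-87*(-81 + l(-8, -2 + 5)) = -87*(-81 + 7*(-8)) = -87*(-81 - 56) = -87*(-137) = 11919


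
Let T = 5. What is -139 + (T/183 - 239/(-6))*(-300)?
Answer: -737929/61 ≈ -12097.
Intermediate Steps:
-139 + (T/183 - 239/(-6))*(-300) = -139 + (5/183 - 239/(-6))*(-300) = -139 + (5*(1/183) - 239*(-⅙))*(-300) = -139 + (5/183 + 239/6)*(-300) = -139 + (4863/122)*(-300) = -139 - 729450/61 = -737929/61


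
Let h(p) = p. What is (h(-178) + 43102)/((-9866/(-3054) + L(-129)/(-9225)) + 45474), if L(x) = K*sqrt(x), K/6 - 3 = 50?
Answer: 4782114827772863017500/5066567384195402676589 + 3624822427501800*I*sqrt(129)/5066567384195402676589 ≈ 0.94386 + 8.1258e-6*I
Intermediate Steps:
K = 318 (K = 18 + 6*50 = 18 + 300 = 318)
L(x) = 318*sqrt(x)
(h(-178) + 43102)/((-9866/(-3054) + L(-129)/(-9225)) + 45474) = (-178 + 43102)/((-9866/(-3054) + (318*sqrt(-129))/(-9225)) + 45474) = 42924/((-9866*(-1/3054) + (318*(I*sqrt(129)))*(-1/9225)) + 45474) = 42924/((4933/1527 + (318*I*sqrt(129))*(-1/9225)) + 45474) = 42924/((4933/1527 - 106*I*sqrt(129)/3075) + 45474) = 42924/(69443731/1527 - 106*I*sqrt(129)/3075)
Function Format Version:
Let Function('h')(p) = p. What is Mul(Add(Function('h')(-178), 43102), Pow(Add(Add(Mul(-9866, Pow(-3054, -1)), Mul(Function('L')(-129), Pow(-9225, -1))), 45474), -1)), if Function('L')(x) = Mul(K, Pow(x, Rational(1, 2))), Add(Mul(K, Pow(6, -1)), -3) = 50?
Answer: Add(Rational(4782114827772863017500, 5066567384195402676589), Mul(Rational(3624822427501800, 5066567384195402676589), I, Pow(129, Rational(1, 2)))) ≈ Add(0.94386, Mul(8.1258e-6, I))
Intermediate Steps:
K = 318 (K = Add(18, Mul(6, 50)) = Add(18, 300) = 318)
Function('L')(x) = Mul(318, Pow(x, Rational(1, 2)))
Mul(Add(Function('h')(-178), 43102), Pow(Add(Add(Mul(-9866, Pow(-3054, -1)), Mul(Function('L')(-129), Pow(-9225, -1))), 45474), -1)) = Mul(Add(-178, 43102), Pow(Add(Add(Mul(-9866, Pow(-3054, -1)), Mul(Mul(318, Pow(-129, Rational(1, 2))), Pow(-9225, -1))), 45474), -1)) = Mul(42924, Pow(Add(Add(Mul(-9866, Rational(-1, 3054)), Mul(Mul(318, Mul(I, Pow(129, Rational(1, 2)))), Rational(-1, 9225))), 45474), -1)) = Mul(42924, Pow(Add(Add(Rational(4933, 1527), Mul(Mul(318, I, Pow(129, Rational(1, 2))), Rational(-1, 9225))), 45474), -1)) = Mul(42924, Pow(Add(Add(Rational(4933, 1527), Mul(Rational(-106, 3075), I, Pow(129, Rational(1, 2)))), 45474), -1)) = Mul(42924, Pow(Add(Rational(69443731, 1527), Mul(Rational(-106, 3075), I, Pow(129, Rational(1, 2)))), -1))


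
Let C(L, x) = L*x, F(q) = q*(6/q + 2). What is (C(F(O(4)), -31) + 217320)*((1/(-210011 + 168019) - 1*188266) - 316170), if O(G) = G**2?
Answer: -2289189805036423/20996 ≈ -1.0903e+11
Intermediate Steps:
F(q) = q*(2 + 6/q)
(C(F(O(4)), -31) + 217320)*((1/(-210011 + 168019) - 1*188266) - 316170) = ((6 + 2*4**2)*(-31) + 217320)*((1/(-210011 + 168019) - 1*188266) - 316170) = ((6 + 2*16)*(-31) + 217320)*((1/(-41992) - 188266) - 316170) = ((6 + 32)*(-31) + 217320)*((-1/41992 - 188266) - 316170) = (38*(-31) + 217320)*(-7905665873/41992 - 316170) = (-1178 + 217320)*(-21182276513/41992) = 216142*(-21182276513/41992) = -2289189805036423/20996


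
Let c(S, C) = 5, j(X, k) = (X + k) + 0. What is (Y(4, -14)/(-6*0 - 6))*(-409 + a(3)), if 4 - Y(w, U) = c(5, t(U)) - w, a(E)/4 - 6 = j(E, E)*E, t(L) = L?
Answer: 313/2 ≈ 156.50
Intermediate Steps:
j(X, k) = X + k
a(E) = 24 + 8*E² (a(E) = 24 + 4*((E + E)*E) = 24 + 4*((2*E)*E) = 24 + 4*(2*E²) = 24 + 8*E²)
Y(w, U) = -1 + w (Y(w, U) = 4 - (5 - w) = 4 + (-5 + w) = -1 + w)
(Y(4, -14)/(-6*0 - 6))*(-409 + a(3)) = ((-1 + 4)/(-6*0 - 6))*(-409 + (24 + 8*3²)) = (3/(0 - 6))*(-409 + (24 + 8*9)) = (3/(-6))*(-409 + (24 + 72)) = (3*(-⅙))*(-409 + 96) = -½*(-313) = 313/2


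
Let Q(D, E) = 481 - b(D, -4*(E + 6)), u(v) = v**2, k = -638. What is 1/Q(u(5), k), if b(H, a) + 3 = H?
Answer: 1/459 ≈ 0.0021787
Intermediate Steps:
b(H, a) = -3 + H
Q(D, E) = 484 - D (Q(D, E) = 481 - (-3 + D) = 481 + (3 - D) = 484 - D)
1/Q(u(5), k) = 1/(484 - 1*5**2) = 1/(484 - 1*25) = 1/(484 - 25) = 1/459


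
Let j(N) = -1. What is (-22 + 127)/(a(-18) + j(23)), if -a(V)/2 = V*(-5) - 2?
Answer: -35/59 ≈ -0.59322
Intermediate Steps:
a(V) = 4 + 10*V (a(V) = -2*(V*(-5) - 2) = -2*(-5*V - 2) = -2*(-2 - 5*V) = 4 + 10*V)
(-22 + 127)/(a(-18) + j(23)) = (-22 + 127)/((4 + 10*(-18)) - 1) = 105/((4 - 180) - 1) = 105/(-176 - 1) = 105/(-177) = 105*(-1/177) = -35/59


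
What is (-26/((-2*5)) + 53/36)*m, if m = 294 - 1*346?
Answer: -9529/45 ≈ -211.76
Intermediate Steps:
m = -52 (m = 294 - 346 = -52)
(-26/((-2*5)) + 53/36)*m = (-26/((-2*5)) + 53/36)*(-52) = (-26/(-10) + 53*(1/36))*(-52) = (-26*(-1/10) + 53/36)*(-52) = (13/5 + 53/36)*(-52) = (733/180)*(-52) = -9529/45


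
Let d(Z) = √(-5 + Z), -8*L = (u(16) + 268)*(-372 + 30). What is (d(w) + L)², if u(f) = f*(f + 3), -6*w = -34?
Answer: (73359 + √6)²/9 ≈ 5.9799e+8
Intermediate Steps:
w = 17/3 (w = -⅙*(-34) = 17/3 ≈ 5.6667)
u(f) = f*(3 + f)
L = 24453 (L = -(16*(3 + 16) + 268)*(-372 + 30)/8 = -(16*19 + 268)*(-342)/8 = -(304 + 268)*(-342)/8 = -143*(-342)/2 = -⅛*(-195624) = 24453)
(d(w) + L)² = (√(-5 + 17/3) + 24453)² = (√(⅔) + 24453)² = (√6/3 + 24453)² = (24453 + √6/3)²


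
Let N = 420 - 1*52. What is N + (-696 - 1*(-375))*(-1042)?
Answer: 334850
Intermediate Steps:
N = 368 (N = 420 - 52 = 368)
N + (-696 - 1*(-375))*(-1042) = 368 + (-696 - 1*(-375))*(-1042) = 368 + (-696 + 375)*(-1042) = 368 - 321*(-1042) = 368 + 334482 = 334850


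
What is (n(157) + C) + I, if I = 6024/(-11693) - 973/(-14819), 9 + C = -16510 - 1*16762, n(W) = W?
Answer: -819965306525/24754081 ≈ -33124.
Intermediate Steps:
C = -33281 (C = -9 + (-16510 - 1*16762) = -9 + (-16510 - 16762) = -9 - 33272 = -33281)
I = -11127481/24754081 (I = 6024*(-1/11693) - 973*(-1/14819) = -6024/11693 + 139/2117 = -11127481/24754081 ≈ -0.44952)
(n(157) + C) + I = (157 - 33281) - 11127481/24754081 = -33124 - 11127481/24754081 = -819965306525/24754081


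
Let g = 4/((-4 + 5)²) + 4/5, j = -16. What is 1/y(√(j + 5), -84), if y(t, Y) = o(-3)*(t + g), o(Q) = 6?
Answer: 20/851 - 25*I*√11/5106 ≈ 0.023502 - 0.016239*I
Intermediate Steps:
g = 24/5 (g = 4/(1²) + 4*(⅕) = 4/1 + ⅘ = 4*1 + ⅘ = 4 + ⅘ = 24/5 ≈ 4.8000)
y(t, Y) = 144/5 + 6*t (y(t, Y) = 6*(t + 24/5) = 6*(24/5 + t) = 144/5 + 6*t)
1/y(√(j + 5), -84) = 1/(144/5 + 6*√(-16 + 5)) = 1/(144/5 + 6*√(-11)) = 1/(144/5 + 6*(I*√11)) = 1/(144/5 + 6*I*√11)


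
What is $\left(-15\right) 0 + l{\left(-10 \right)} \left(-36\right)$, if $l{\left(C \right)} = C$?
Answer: $360$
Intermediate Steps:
$\left(-15\right) 0 + l{\left(-10 \right)} \left(-36\right) = \left(-15\right) 0 - -360 = 0 + 360 = 360$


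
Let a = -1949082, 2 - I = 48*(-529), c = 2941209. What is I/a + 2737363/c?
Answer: 876775981570/955442920023 ≈ 0.91766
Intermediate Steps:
I = 25394 (I = 2 - 48*(-529) = 2 - 1*(-25392) = 2 + 25392 = 25394)
I/a + 2737363/c = 25394/(-1949082) + 2737363/2941209 = 25394*(-1/1949082) + 2737363*(1/2941209) = -12697/974541 + 2737363/2941209 = 876775981570/955442920023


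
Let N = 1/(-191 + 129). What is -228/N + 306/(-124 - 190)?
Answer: 2219199/157 ≈ 14135.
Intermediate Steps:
N = -1/62 (N = 1/(-62) = -1/62 ≈ -0.016129)
-228/N + 306/(-124 - 190) = -228/(-1/62) + 306/(-124 - 190) = -228*(-62) + 306/(-314) = 14136 + 306*(-1/314) = 14136 - 153/157 = 2219199/157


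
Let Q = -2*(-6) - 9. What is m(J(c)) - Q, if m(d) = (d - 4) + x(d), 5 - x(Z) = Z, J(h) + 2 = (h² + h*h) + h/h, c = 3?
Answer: -2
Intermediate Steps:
J(h) = -1 + 2*h² (J(h) = -2 + ((h² + h*h) + h/h) = -2 + ((h² + h²) + 1) = -2 + (2*h² + 1) = -2 + (1 + 2*h²) = -1 + 2*h²)
x(Z) = 5 - Z
Q = 3 (Q = 12 - 9 = 3)
m(d) = 1 (m(d) = (d - 4) + (5 - d) = (-4 + d) + (5 - d) = 1)
m(J(c)) - Q = 1 - 1*3 = 1 - 3 = -2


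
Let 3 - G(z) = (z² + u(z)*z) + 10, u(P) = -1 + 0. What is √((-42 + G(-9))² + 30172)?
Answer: √49493 ≈ 222.47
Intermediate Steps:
u(P) = -1
G(z) = -7 + z - z² (G(z) = 3 - ((z² - z) + 10) = 3 - (10 + z² - z) = 3 + (-10 + z - z²) = -7 + z - z²)
√((-42 + G(-9))² + 30172) = √((-42 + (-7 - 9 - 1*(-9)²))² + 30172) = √((-42 + (-7 - 9 - 1*81))² + 30172) = √((-42 + (-7 - 9 - 81))² + 30172) = √((-42 - 97)² + 30172) = √((-139)² + 30172) = √(19321 + 30172) = √49493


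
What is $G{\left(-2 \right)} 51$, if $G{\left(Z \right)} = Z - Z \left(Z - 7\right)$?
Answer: $-1020$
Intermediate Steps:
$G{\left(Z \right)} = Z - Z \left(-7 + Z\right)$
$G{\left(-2 \right)} 51 = - 2 \left(8 - -2\right) 51 = - 2 \left(8 + 2\right) 51 = \left(-2\right) 10 \cdot 51 = \left(-20\right) 51 = -1020$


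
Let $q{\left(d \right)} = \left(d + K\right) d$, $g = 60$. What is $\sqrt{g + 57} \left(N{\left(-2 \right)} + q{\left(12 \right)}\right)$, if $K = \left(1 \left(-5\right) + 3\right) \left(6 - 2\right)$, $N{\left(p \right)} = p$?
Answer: $138 \sqrt{13} \approx 497.57$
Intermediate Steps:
$K = -8$ ($K = \left(-5 + 3\right) 4 = \left(-2\right) 4 = -8$)
$q{\left(d \right)} = d \left(-8 + d\right)$ ($q{\left(d \right)} = \left(d - 8\right) d = \left(-8 + d\right) d = d \left(-8 + d\right)$)
$\sqrt{g + 57} \left(N{\left(-2 \right)} + q{\left(12 \right)}\right) = \sqrt{60 + 57} \left(-2 + 12 \left(-8 + 12\right)\right) = \sqrt{117} \left(-2 + 12 \cdot 4\right) = 3 \sqrt{13} \left(-2 + 48\right) = 3 \sqrt{13} \cdot 46 = 138 \sqrt{13}$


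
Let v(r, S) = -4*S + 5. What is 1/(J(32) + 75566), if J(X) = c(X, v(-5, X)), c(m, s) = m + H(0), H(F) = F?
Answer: 1/75598 ≈ 1.3228e-5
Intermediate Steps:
v(r, S) = 5 - 4*S
c(m, s) = m (c(m, s) = m + 0 = m)
J(X) = X
1/(J(32) + 75566) = 1/(32 + 75566) = 1/75598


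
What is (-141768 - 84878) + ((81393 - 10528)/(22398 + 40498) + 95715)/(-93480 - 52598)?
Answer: -2082366435189153/9187721888 ≈ -2.2665e+5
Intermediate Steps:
(-141768 - 84878) + ((81393 - 10528)/(22398 + 40498) + 95715)/(-93480 - 52598) = -226646 + (70865/62896 + 95715)/(-146078) = -226646 + (70865*(1/62896) + 95715)*(-1/146078) = -226646 + (70865/62896 + 95715)*(-1/146078) = -226646 + (6020161505/62896)*(-1/146078) = -226646 - 6020161505/9187721888 = -2082366435189153/9187721888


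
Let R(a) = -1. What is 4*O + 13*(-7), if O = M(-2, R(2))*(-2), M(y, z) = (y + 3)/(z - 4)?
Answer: -447/5 ≈ -89.400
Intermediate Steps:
M(y, z) = (3 + y)/(-4 + z)
O = 2/5 (O = ((3 - 2)/(-4 - 1))*(-2) = (1/(-5))*(-2) = -1/5*1*(-2) = -1/5*(-2) = 2/5 ≈ 0.40000)
4*O + 13*(-7) = 4*(2/5) + 13*(-7) = 8/5 - 91 = -447/5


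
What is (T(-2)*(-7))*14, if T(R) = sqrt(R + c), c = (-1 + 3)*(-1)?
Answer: -196*I ≈ -196.0*I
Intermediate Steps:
c = -2 (c = 2*(-1) = -2)
T(R) = sqrt(-2 + R) (T(R) = sqrt(R - 2) = sqrt(-2 + R))
(T(-2)*(-7))*14 = (sqrt(-2 - 2)*(-7))*14 = (sqrt(-4)*(-7))*14 = ((2*I)*(-7))*14 = -14*I*14 = -196*I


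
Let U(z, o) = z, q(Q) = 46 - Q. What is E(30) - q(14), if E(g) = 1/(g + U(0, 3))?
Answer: -959/30 ≈ -31.967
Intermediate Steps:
E(g) = 1/g (E(g) = 1/(g + 0) = 1/g)
E(30) - q(14) = 1/30 - (46 - 1*14) = 1/30 - (46 - 14) = 1/30 - 1*32 = 1/30 - 32 = -959/30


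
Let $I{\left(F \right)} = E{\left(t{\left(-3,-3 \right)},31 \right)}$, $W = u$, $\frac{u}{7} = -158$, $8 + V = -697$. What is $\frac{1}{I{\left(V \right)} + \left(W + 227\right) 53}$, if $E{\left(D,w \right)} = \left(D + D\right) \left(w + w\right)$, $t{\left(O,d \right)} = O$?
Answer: $- \frac{1}{46959} \approx -2.1295 \cdot 10^{-5}$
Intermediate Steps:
$V = -705$ ($V = -8 - 697 = -705$)
$u = -1106$ ($u = 7 \left(-158\right) = -1106$)
$W = -1106$
$E{\left(D,w \right)} = 4 D w$ ($E{\left(D,w \right)} = 2 D 2 w = 4 D w$)
$I{\left(F \right)} = -372$ ($I{\left(F \right)} = 4 \left(-3\right) 31 = -372$)
$\frac{1}{I{\left(V \right)} + \left(W + 227\right) 53} = \frac{1}{-372 + \left(-1106 + 227\right) 53} = \frac{1}{-372 - 46587} = \frac{1}{-46959} = - \frac{1}{46959}$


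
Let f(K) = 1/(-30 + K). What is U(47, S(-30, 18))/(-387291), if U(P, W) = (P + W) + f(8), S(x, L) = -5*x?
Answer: -4333/8520402 ≈ -0.00050854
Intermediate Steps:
U(P, W) = -1/22 + P + W (U(P, W) = (P + W) + 1/(-30 + 8) = (P + W) + 1/(-22) = (P + W) - 1/22 = -1/22 + P + W)
U(47, S(-30, 18))/(-387291) = (-1/22 + 47 - 5*(-30))/(-387291) = (-1/22 + 47 + 150)*(-1/387291) = (4333/22)*(-1/387291) = -4333/8520402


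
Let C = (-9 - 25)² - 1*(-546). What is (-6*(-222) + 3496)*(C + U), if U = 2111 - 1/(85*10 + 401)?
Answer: 23029859336/1251 ≈ 1.8409e+7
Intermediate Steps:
C = 1702 (C = (-34)² + 546 = 1156 + 546 = 1702)
U = 2640860/1251 (U = 2111 - 1/(850 + 401) = 2111 - 1/1251 = 2640860/1251 ≈ 2111.0)
(-6*(-222) + 3496)*(C + U) = (-6*(-222) + 3496)*(1702 + 2640860/1251) = (1332 + 3496)*(4770062/1251) = 4828*(4770062/1251) = 23029859336/1251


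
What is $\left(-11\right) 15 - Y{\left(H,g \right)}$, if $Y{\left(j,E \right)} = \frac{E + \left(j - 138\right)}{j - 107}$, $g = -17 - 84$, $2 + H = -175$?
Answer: $- \frac{11819}{71} \approx -166.46$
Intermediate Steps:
$H = -177$ ($H = -2 - 175 = -177$)
$g = -101$
$Y{\left(j,E \right)} = \frac{-138 + E + j}{-107 + j}$ ($Y{\left(j,E \right)} = \frac{E + \left(-138 + j\right)}{-107 + j} = \frac{-138 + E + j}{-107 + j}$)
$\left(-11\right) 15 - Y{\left(H,g \right)} = \left(-11\right) 15 - \frac{-138 - 101 - 177}{-107 - 177} = -165 - \frac{1}{-284} \left(-416\right) = -165 - \left(- \frac{1}{284}\right) \left(-416\right) = -165 - \frac{104}{71} = - \frac{11819}{71}$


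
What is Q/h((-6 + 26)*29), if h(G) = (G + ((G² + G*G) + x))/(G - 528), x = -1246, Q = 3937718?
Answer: 102380668/336067 ≈ 304.64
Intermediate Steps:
h(G) = (-1246 + G + 2*G²)/(-528 + G) (h(G) = (G + ((G² + G*G) - 1246))/(G - 528) = (G + ((G² + G²) - 1246))/(-528 + G) = (G + (2*G² - 1246))/(-528 + G) = (G + (-1246 + 2*G²))/(-528 + G) = (-1246 + G + 2*G²)/(-528 + G))
Q/h((-6 + 26)*29) = 3937718/(((-1246 + (-6 + 26)*29 + 2*((-6 + 26)*29)²)/(-528 + (-6 + 26)*29))) = 3937718/(((-1246 + 20*29 + 2*(20*29)²)/(-528 + 20*29))) = 3937718/(((-1246 + 580 + 2*580²)/(-528 + 580))) = 3937718/(((-1246 + 580 + 2*336400)/52)) = 3937718/(((-1246 + 580 + 672800)/52)) = 3937718/(((1/52)*672134)) = 3937718/(336067/26) = 3937718*(26/336067) = 102380668/336067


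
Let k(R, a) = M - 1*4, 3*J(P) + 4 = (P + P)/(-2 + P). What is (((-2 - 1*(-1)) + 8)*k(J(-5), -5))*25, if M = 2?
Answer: -350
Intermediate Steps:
J(P) = -4/3 + 2*P/(3*(-2 + P)) (J(P) = -4/3 + ((P + P)/(-2 + P))/3 = -4/3 + ((2*P)/(-2 + P))/3 = -4/3 + (2*P/(-2 + P))/3 = -4/3 + 2*P/(3*(-2 + P)))
k(R, a) = -2 (k(R, a) = 2 - 1*4 = 2 - 4 = -2)
(((-2 - 1*(-1)) + 8)*k(J(-5), -5))*25 = (((-2 - 1*(-1)) + 8)*(-2))*25 = (((-2 + 1) + 8)*(-2))*25 = ((-1 + 8)*(-2))*25 = (7*(-2))*25 = -14*25 = -350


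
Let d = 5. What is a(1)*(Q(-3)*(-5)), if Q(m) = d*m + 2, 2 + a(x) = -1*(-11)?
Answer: 585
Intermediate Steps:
a(x) = 9 (a(x) = -2 - 1*(-11) = -2 + 11 = 9)
Q(m) = 2 + 5*m (Q(m) = 5*m + 2 = 2 + 5*m)
a(1)*(Q(-3)*(-5)) = 9*((2 + 5*(-3))*(-5)) = 9*((2 - 15)*(-5)) = 9*(-13*(-5)) = 9*65 = 585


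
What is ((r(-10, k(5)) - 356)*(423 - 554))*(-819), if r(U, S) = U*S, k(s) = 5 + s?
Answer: -48923784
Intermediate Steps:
r(U, S) = S*U
((r(-10, k(5)) - 356)*(423 - 554))*(-819) = (((5 + 5)*(-10) - 356)*(423 - 554))*(-819) = ((10*(-10) - 356)*(-131))*(-819) = ((-100 - 356)*(-131))*(-819) = -456*(-131)*(-819) = 59736*(-819) = -48923784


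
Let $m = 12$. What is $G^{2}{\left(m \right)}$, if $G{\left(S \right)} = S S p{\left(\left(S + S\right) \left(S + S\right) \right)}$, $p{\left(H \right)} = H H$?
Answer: $2282521714753536$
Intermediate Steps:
$p{\left(H \right)} = H^{2}$
$G{\left(S \right)} = 16 S^{6}$ ($G{\left(S \right)} = S S \left(\left(S + S\right) \left(S + S\right)\right)^{2} = S^{2} \left(2 S 2 S\right)^{2} = S^{2} \left(4 S^{2}\right)^{2} = S^{2} \cdot 16 S^{4} = 16 S^{6}$)
$G^{2}{\left(m \right)} = \left(16 \cdot 12^{6}\right)^{2} = \left(16 \cdot 2985984\right)^{2} = 47775744^{2} = 2282521714753536$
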